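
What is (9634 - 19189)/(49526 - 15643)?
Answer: -9555/33883 ≈ -0.28200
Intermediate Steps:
(9634 - 19189)/(49526 - 15643) = -9555/33883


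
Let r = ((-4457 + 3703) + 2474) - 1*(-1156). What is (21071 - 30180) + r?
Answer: -6233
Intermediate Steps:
r = 2876 (r = (-754 + 2474) + 1156 = 1720 + 1156 = 2876)
(21071 - 30180) + r = (21071 - 30180) + 2876 = -9109 + 2876 = -6233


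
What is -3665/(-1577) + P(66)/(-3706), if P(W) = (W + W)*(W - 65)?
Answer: 6687163/2922181 ≈ 2.2884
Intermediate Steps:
P(W) = 2*W*(-65 + W) (P(W) = (2*W)*(-65 + W) = 2*W*(-65 + W))
-3665/(-1577) + P(66)/(-3706) = -3665/(-1577) + (2*66*(-65 + 66))/(-3706) = -3665*(-1/1577) + (2*66*1)*(-1/3706) = 3665/1577 + 132*(-1/3706) = 3665/1577 - 66/1853 = 6687163/2922181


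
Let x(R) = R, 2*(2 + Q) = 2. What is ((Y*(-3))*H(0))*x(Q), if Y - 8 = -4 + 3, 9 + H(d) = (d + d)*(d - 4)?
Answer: -189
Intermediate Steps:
Q = -1 (Q = -2 + (1/2)*2 = -2 + 1 = -1)
H(d) = -9 + 2*d*(-4 + d) (H(d) = -9 + (d + d)*(d - 4) = -9 + (2*d)*(-4 + d) = -9 + 2*d*(-4 + d))
Y = 7 (Y = 8 + (-4 + 3) = 8 - 1 = 7)
((Y*(-3))*H(0))*x(Q) = ((7*(-3))*(-9 - 8*0 + 2*0**2))*(-1) = -21*(-9 + 0 + 2*0)*(-1) = -21*(-9 + 0 + 0)*(-1) = -21*(-9)*(-1) = 189*(-1) = -189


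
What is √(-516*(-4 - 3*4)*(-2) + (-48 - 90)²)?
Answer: 2*√633 ≈ 50.319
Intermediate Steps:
√(-516*(-4 - 3*4)*(-2) + (-48 - 90)²) = √(-516*(-4 - 12)*(-2) + (-138)²) = √(-(-8256)*(-2) + 19044) = √(-516*32 + 19044) = √(-16512 + 19044) = √2532 = 2*√633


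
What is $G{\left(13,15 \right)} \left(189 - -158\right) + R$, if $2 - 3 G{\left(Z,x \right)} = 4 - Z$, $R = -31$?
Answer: $\frac{3724}{3} \approx 1241.3$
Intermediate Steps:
$G{\left(Z,x \right)} = - \frac{2}{3} + \frac{Z}{3}$ ($G{\left(Z,x \right)} = \frac{2}{3} - \frac{4 - Z}{3} = \frac{2}{3} + \left(- \frac{4}{3} + \frac{Z}{3}\right) = - \frac{2}{3} + \frac{Z}{3}$)
$G{\left(13,15 \right)} \left(189 - -158\right) + R = \left(- \frac{2}{3} + \frac{1}{3} \cdot 13\right) \left(189 - -158\right) - 31 = \left(- \frac{2}{3} + \frac{13}{3}\right) \left(189 + 158\right) - 31 = \frac{11}{3} \cdot 347 - 31 = \frac{3817}{3} - 31 = \frac{3724}{3}$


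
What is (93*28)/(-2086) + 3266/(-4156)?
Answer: -629825/309622 ≈ -2.0342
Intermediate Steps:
(93*28)/(-2086) + 3266/(-4156) = 2604*(-1/2086) + 3266*(-1/4156) = -186/149 - 1633/2078 = -629825/309622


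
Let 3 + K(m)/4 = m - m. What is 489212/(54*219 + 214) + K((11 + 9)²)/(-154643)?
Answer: 18913338949/465475430 ≈ 40.632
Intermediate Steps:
K(m) = -12 (K(m) = -12 + 4*(m - m) = -12 + 4*0 = -12 + 0 = -12)
489212/(54*219 + 214) + K((11 + 9)²)/(-154643) = 489212/(54*219 + 214) - 12/(-154643) = 489212/(11826 + 214) - 12*(-1/154643) = 489212/12040 + 12/154643 = 489212*(1/12040) + 12/154643 = 122303/3010 + 12/154643 = 18913338949/465475430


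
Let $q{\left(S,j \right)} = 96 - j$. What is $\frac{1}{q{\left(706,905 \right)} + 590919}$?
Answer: $\frac{1}{590110} \approx 1.6946 \cdot 10^{-6}$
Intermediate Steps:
$\frac{1}{q{\left(706,905 \right)} + 590919} = \frac{1}{\left(96 - 905\right) + 590919} = \frac{1}{-809 + 590919} = \frac{1}{590110}$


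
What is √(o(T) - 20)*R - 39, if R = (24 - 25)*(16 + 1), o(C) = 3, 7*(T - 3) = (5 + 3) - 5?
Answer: -39 - 17*I*√17 ≈ -39.0 - 70.093*I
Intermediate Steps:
T = 24/7 (T = 3 + ((5 + 3) - 5)/7 = 3 + (8 - 5)/7 = 3 + (⅐)*3 = 3 + 3/7 = 24/7 ≈ 3.4286)
R = -17 (R = -1*17 = -17)
√(o(T) - 20)*R - 39 = √(3 - 20)*(-17) - 39 = √(-17)*(-17) - 39 = (I*√17)*(-17) - 39 = -17*I*√17 - 39 = -39 - 17*I*√17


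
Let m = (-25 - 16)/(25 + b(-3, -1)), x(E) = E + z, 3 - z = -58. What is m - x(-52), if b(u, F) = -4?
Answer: -230/21 ≈ -10.952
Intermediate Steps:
z = 61 (z = 3 - 1*(-58) = 3 + 58 = 61)
x(E) = 61 + E (x(E) = E + 61 = 61 + E)
m = -41/21 (m = (-25 - 16)/(25 - 4) = -41/21 ≈ -1.9524)
m - x(-52) = -41/21 - (61 - 52) = -41/21 - 1*9 = -41/21 - 9 = -230/21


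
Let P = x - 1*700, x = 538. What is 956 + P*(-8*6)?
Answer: 8732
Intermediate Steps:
P = -162 (P = 538 - 1*700 = 538 - 700 = -162)
956 + P*(-8*6) = 956 - (-1296)*6 = 956 - 162*(-48) = 956 + 7776 = 8732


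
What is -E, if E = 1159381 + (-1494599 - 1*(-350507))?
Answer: -15289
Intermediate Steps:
E = 15289 (E = 1159381 + (-1494599 + 350507) = 1159381 - 1144092 = 15289)
-E = -1*15289 = -15289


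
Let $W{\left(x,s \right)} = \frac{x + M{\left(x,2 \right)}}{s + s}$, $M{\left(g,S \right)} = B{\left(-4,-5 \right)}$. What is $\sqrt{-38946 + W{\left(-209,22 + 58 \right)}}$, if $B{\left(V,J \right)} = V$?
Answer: $\frac{9 i \sqrt{769330}}{40} \approx 197.35 i$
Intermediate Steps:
$M{\left(g,S \right)} = -4$
$W{\left(x,s \right)} = \frac{-4 + x}{2 s}$ ($W{\left(x,s \right)} = \frac{x - 4}{s + s} = \frac{-4 + x}{2 s}$)
$\sqrt{-38946 + W{\left(-209,22 + 58 \right)}} = \sqrt{-38946 + \frac{-4 - 209}{2 \left(22 + 58\right)}} = \sqrt{-38946 + \frac{1}{2} \cdot \frac{1}{80} \left(-213\right)} = \sqrt{-38946 - \frac{213}{160}} = \sqrt{- \frac{6231573}{160}} = \frac{9 i \sqrt{769330}}{40}$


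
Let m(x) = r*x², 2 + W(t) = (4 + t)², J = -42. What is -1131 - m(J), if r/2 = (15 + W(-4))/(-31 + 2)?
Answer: 13065/29 ≈ 450.52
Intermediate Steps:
W(t) = -2 + (4 + t)²
r = -26/29 (r = 2*((15 + (-2 + (4 - 4)²))/(-31 + 2)) = 2*((15 + (-2 + 0²))/(-29)) = 2*((15 + (-2 + 0))*(-1/29)) = 2*((15 - 2)*(-1/29)) = 2*(13*(-1/29)) = 2*(-13/29) = -26/29 ≈ -0.89655)
m(x) = -26*x²/29
-1131 - m(J) = -1131 - (-26)*(-42)²/29 = -1131 - (-26)*1764/29 = -1131 - 1*(-45864/29) = -1131 + 45864/29 = 13065/29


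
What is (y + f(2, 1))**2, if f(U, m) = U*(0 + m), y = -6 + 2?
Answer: 4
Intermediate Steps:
y = -4
f(U, m) = U*m
(y + f(2, 1))**2 = (-4 + 2*1)**2 = (-4 + 2)**2 = (-2)**2 = 4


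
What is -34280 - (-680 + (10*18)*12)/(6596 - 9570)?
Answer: -50973620/1487 ≈ -34280.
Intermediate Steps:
-34280 - (-680 + (10*18)*12)/(6596 - 9570) = -34280 - (-680 + 180*12)/(-2974) = -34280 - (-680 + 2160)*(-1)/2974 = -34280 - 1480*(-1)/2974 = -34280 - 1*(-740/1487) = -34280 + 740/1487 = -50973620/1487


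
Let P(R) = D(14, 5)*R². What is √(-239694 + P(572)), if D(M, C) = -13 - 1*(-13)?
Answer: I*√239694 ≈ 489.59*I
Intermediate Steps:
D(M, C) = 0 (D(M, C) = -13 + 13 = 0)
P(R) = 0 (P(R) = 0*R² = 0)
√(-239694 + P(572)) = √(-239694 + 0) = √(-239694) = I*√239694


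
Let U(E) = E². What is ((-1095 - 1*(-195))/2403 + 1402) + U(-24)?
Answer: 528026/267 ≈ 1977.6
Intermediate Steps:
((-1095 - 1*(-195))/2403 + 1402) + U(-24) = ((-1095 - 1*(-195))/2403 + 1402) + (-24)² = ((-1095 + 195)*(1/2403) + 1402) + 576 = (-900*1/2403 + 1402) + 576 = (-100/267 + 1402) + 576 = 374234/267 + 576 = 528026/267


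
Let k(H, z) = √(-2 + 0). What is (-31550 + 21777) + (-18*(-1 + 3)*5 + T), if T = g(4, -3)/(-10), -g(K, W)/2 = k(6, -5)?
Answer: -9953 + I*√2/5 ≈ -9953.0 + 0.28284*I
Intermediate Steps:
k(H, z) = I*√2 (k(H, z) = √(-2) = I*√2)
g(K, W) = -2*I*√2
T = I*√2/5 (T = -2*I*√2/(-10) = -2*I*√2*(-⅒) = I*√2/5 ≈ 0.28284*I)
(-31550 + 21777) + (-18*(-1 + 3)*5 + T) = (-31550 + 21777) + (-18*(-1 + 3)*5 + I*√2/5) = -9773 + (-36*5 + I*√2/5) = -9773 + (-18*10 + I*√2/5) = -9773 + (-180 + I*√2/5) = -9953 + I*√2/5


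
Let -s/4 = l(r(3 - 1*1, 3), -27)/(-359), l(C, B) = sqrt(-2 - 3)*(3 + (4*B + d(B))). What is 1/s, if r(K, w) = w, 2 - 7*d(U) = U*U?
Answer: 2513*I*sqrt(5)/29240 ≈ 0.19218*I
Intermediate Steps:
d(U) = 2/7 - U**2/7 (d(U) = 2/7 - U*U/7 = 2/7 - U**2/7)
l(C, B) = I*sqrt(5)*(23/7 + 4*B - B**2/7) (l(C, B) = sqrt(-2 - 3)*(3 + (4*B + (2/7 - B**2/7))) = sqrt(-5)*(3 + (2/7 + 4*B - B**2/7)) = (I*sqrt(5))*(23/7 + 4*B - B**2/7) = I*sqrt(5)*(23/7 + 4*B - B**2/7))
s = -5848*I*sqrt(5)/2513 (s = -4*I*sqrt(5)*(23 - 1*(-27)**2 + 28*(-27))/7/(-359) = -4*I*sqrt(5)*(23 - 1*729 - 756)/7*(-1)/359 = -4*I*sqrt(5)*(23 - 729 - 756)/7*(-1)/359 = -4*(1/7)*I*sqrt(5)*(-1462)*(-1)/359 = -4*(-1462*I*sqrt(5)/7)*(-1)/359 = -5848*I*sqrt(5)/2513 ≈ -5.2036*I)
1/s = 1/(-5848*I*sqrt(5)/2513) = 2513*I*sqrt(5)/29240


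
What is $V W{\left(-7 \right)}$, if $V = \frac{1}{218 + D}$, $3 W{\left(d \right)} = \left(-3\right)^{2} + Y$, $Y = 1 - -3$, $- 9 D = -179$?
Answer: $\frac{39}{2141} \approx 0.018216$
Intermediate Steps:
$D = \frac{179}{9}$ ($D = \left(- \frac{1}{9}\right) \left(-179\right) = \frac{179}{9} \approx 19.889$)
$Y = 4$ ($Y = 1 + 3 = 4$)
$W{\left(d \right)} = \frac{13}{3}$ ($W{\left(d \right)} = \frac{\left(-3\right)^{2} + 4}{3} = \frac{9 + 4}{3} = \frac{1}{3} \cdot 13 = \frac{13}{3}$)
$V = \frac{9}{2141}$ ($V = \frac{1}{218 + \frac{179}{9}} = \frac{1}{\frac{2141}{9}} = \frac{9}{2141} \approx 0.0042036$)
$V W{\left(-7 \right)} = \frac{9}{2141} \cdot \frac{13}{3} = \frac{39}{2141}$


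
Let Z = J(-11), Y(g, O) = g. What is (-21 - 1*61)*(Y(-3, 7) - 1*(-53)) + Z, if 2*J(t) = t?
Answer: -8211/2 ≈ -4105.5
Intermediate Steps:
J(t) = t/2
Z = -11/2 (Z = (½)*(-11) = -11/2 ≈ -5.5000)
(-21 - 1*61)*(Y(-3, 7) - 1*(-53)) + Z = (-21 - 1*61)*(-3 - 1*(-53)) - 11/2 = (-21 - 61)*(-3 + 53) - 11/2 = -82*50 - 11/2 = -4100 - 11/2 = -8211/2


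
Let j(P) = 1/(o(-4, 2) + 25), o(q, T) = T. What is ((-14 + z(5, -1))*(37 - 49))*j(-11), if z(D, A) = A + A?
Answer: 64/9 ≈ 7.1111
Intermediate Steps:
z(D, A) = 2*A
j(P) = 1/27 (j(P) = 1/(2 + 25) = 1/27)
((-14 + z(5, -1))*(37 - 49))*j(-11) = ((-14 + 2*(-1))*(37 - 49))*(1/27) = ((-14 - 2)*(-12))*(1/27) = -16*(-12)*(1/27) = 192*(1/27) = 64/9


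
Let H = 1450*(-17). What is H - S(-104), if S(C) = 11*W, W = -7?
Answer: -24573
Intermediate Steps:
S(C) = -77 (S(C) = 11*(-7) = -77)
H = -24650
H - S(-104) = -24650 - 1*(-77) = -24650 + 77 = -24573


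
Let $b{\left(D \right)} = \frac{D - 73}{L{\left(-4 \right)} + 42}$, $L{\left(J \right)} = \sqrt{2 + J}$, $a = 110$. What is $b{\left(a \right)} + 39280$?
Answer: $\frac{34685017}{883} - \frac{37 i \sqrt{2}}{1766} \approx 39281.0 - 0.02963 i$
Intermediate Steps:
$b{\left(D \right)} = \frac{-73 + D}{42 + i \sqrt{2}}$ ($b{\left(D \right)} = \frac{D - 73}{\sqrt{2 - 4} + 42} = \frac{-73 + D}{\sqrt{-2} + 42} = \frac{-73 + D}{i \sqrt{2} + 42} = \frac{-73 + D}{42 + i \sqrt{2}}$)
$b{\left(a \right)} + 39280 = \frac{-73 + 110}{42 + i \sqrt{2}} + 39280 = \frac{1}{42 + i \sqrt{2}} \cdot 37 + 39280 = \frac{37}{42 + i \sqrt{2}} + 39280 = 39280 + \frac{37}{42 + i \sqrt{2}}$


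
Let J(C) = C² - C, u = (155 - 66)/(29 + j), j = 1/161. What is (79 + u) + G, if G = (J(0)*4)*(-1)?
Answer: 383259/4670 ≈ 82.068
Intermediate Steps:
j = 1/161 ≈ 0.0062112
u = 14329/4670 (u = (155 - 66)/(29 + 1/161) = 89/(4670/161) = 89*(161/4670) = 14329/4670 ≈ 3.0683)
G = 0 (G = ((0*(-1 + 0))*4)*(-1) = ((0*(-1))*4)*(-1) = (0*4)*(-1) = 0*(-1) = 0)
(79 + u) + G = (79 + 14329/4670) + 0 = 383259/4670 + 0 = 383259/4670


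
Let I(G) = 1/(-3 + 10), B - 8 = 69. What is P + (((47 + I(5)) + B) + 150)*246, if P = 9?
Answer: 472137/7 ≈ 67448.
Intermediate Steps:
B = 77 (B = 8 + 69 = 77)
I(G) = 1/7
P + (((47 + I(5)) + B) + 150)*246 = 9 + (((47 + 1/7) + 77) + 150)*246 = 9 + ((330/7 + 77) + 150)*246 = 9 + (869/7 + 150)*246 = 9 + (1919/7)*246 = 9 + 472074/7 = 472137/7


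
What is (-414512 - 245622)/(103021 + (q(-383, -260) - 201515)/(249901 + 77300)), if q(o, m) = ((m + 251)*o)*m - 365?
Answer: -215996504934/33707476121 ≈ -6.4080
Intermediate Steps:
q(o, m) = -365 + m*o*(251 + m) (q(o, m) = ((251 + m)*o)*m - 365 = (o*(251 + m))*m - 365 = m*o*(251 + m) - 365 = -365 + m*o*(251 + m))
(-414512 - 245622)/(103021 + (q(-383, -260) - 201515)/(249901 + 77300)) = (-414512 - 245622)/(103021 + ((-365 - 383*(-260)² + 251*(-260)*(-383)) - 201515)/(249901 + 77300)) = -660134/(103021 + ((-365 - 383*67600 + 24994580) - 201515)/327201) = -660134/(103021 + ((-365 - 25890800 + 24994580) - 201515)*(1/327201)) = -660134/(103021 + (-896585 - 201515)*(1/327201)) = -660134/(103021 - 1098100*1/327201) = -660134/(103021 - 1098100/327201) = -660134/33707476121/327201 = -660134*327201/33707476121 = -215996504934/33707476121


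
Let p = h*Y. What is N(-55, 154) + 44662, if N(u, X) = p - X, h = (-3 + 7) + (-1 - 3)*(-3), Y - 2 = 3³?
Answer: 44972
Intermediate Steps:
Y = 29 (Y = 2 + 3³ = 2 + 27 = 29)
h = 16 (h = 4 - 4*(-3) = 4 + 12 = 16)
p = 464 (p = 16*29 = 464)
N(u, X) = 464 - X
N(-55, 154) + 44662 = (464 - 1*154) + 44662 = (464 - 154) + 44662 = 310 + 44662 = 44972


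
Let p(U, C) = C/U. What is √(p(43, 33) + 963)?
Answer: √1782006/43 ≈ 31.045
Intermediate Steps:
√(p(43, 33) + 963) = √(33/43 + 963) = √(41442/43) = √1782006/43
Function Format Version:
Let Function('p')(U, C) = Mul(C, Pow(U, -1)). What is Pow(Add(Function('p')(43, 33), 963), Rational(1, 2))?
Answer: Mul(Rational(1, 43), Pow(1782006, Rational(1, 2))) ≈ 31.045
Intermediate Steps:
Pow(Add(Function('p')(43, 33), 963), Rational(1, 2)) = Pow(Add(Mul(33, Pow(43, -1)), 963), Rational(1, 2)) = Pow(Add(Mul(33, Rational(1, 43)), 963), Rational(1, 2)) = Pow(Add(Rational(33, 43), 963), Rational(1, 2)) = Pow(Rational(41442, 43), Rational(1, 2)) = Mul(Rational(1, 43), Pow(1782006, Rational(1, 2)))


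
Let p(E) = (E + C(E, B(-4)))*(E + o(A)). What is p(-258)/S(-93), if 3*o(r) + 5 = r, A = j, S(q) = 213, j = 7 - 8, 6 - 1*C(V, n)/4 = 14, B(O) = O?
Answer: 75400/213 ≈ 353.99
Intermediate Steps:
C(V, n) = -32 (C(V, n) = 24 - 4*14 = 24 - 56 = -32)
j = -1
A = -1
o(r) = -5/3 + r/3
p(E) = (-32 + E)*(-2 + E) (p(E) = (E - 32)*(E + (-5/3 + (⅓)*(-1))) = (-32 + E)*(E + (-5/3 - ⅓)) = (-32 + E)*(E - 2) = (-32 + E)*(-2 + E))
p(-258)/S(-93) = (64 + (-258)² - 34*(-258))/213 = (64 + 66564 + 8772)*(1/213) = 75400*(1/213) = 75400/213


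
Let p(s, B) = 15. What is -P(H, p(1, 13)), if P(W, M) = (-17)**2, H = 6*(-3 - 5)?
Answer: -289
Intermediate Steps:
H = -48 (H = 6*(-8) = -48)
P(W, M) = 289
-P(H, p(1, 13)) = -1*289 = -289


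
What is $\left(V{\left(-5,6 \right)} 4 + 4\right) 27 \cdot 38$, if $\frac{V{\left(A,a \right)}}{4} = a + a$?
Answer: $201096$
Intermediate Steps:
$V{\left(A,a \right)} = 8 a$ ($V{\left(A,a \right)} = 4 \left(a + a\right) = 4 \cdot 2 a = 8 a$)
$\left(V{\left(-5,6 \right)} 4 + 4\right) 27 \cdot 38 = \left(8 \cdot 6 \cdot 4 + 4\right) 27 \cdot 38 = \left(48 \cdot 4 + 4\right) 27 \cdot 38 = \left(192 + 4\right) 27 \cdot 38 = 196 \cdot 27 \cdot 38 = 5292 \cdot 38 = 201096$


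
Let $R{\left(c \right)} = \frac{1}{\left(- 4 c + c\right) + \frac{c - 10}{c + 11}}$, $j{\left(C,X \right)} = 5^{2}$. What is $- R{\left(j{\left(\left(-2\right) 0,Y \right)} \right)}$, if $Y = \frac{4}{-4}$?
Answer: $\frac{12}{895} \approx 0.013408$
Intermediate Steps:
$Y = -1$ ($Y = 4 \left(- \frac{1}{4}\right) = -1$)
$j{\left(C,X \right)} = 25$
$R{\left(c \right)} = \frac{1}{- 3 c + \frac{-10 + c}{11 + c}}$
$- R{\left(j{\left(\left(-2\right) 0,Y \right)} \right)} = - \frac{-11 - 25}{10 + 3 \cdot 25^{2} + 32 \cdot 25} = - \frac{-11 - 25}{10 + 3 \cdot 625 + 800} = - \frac{-36}{10 + 1875 + 800} = - \frac{-36}{2685} = \left(-1\right) \left(- \frac{12}{895}\right) = \frac{12}{895}$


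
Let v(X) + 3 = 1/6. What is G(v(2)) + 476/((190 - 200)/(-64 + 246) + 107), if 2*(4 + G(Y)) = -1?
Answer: -239/4866 ≈ -0.049116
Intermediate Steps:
v(X) = -17/6 (v(X) = -3 + 1/6 = -3 + ⅙ = -17/6)
G(Y) = -9/2 (G(Y) = -4 + (½)*(-1) = -4 - ½ = -9/2)
G(v(2)) + 476/((190 - 200)/(-64 + 246) + 107) = -9/2 + 476/((190 - 200)/(-64 + 246) + 107) = -9/2 + 476/(-10/182 + 107) = -9/2 + 476/(-10*1/182 + 107) = -9/2 + 476/(-5/91 + 107) = -9/2 + 476/(9732/91) = -9/2 + 476*(91/9732) = -9/2 + 10829/2433 = -239/4866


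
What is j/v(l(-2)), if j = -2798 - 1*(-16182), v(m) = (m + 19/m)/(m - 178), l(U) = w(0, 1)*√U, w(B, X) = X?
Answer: -26768/17 - 2382352*I*√2/17 ≈ -1574.6 - 1.9819e+5*I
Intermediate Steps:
l(U) = √U (l(U) = 1*√U = √U)
v(m) = (m + 19/m)/(-178 + m)
j = 13384 (j = -2798 + 16182 = 13384)
j/v(l(-2)) = 13384/(((19 + (√(-2))²)/((√(-2))*(-178 + √(-2))))) = 13384/(((19 + (I*√2)²)/(((I*√2))*(-178 + I*√2)))) = 13384/(((-I*√2/2)*(19 - 2)/(-178 + I*√2))) = 13384/((-I*√2/2*17/(-178 + I*√2))) = 13384/((-17*I*√2/(2*(-178 + I*√2)))) = 13384*(I*√2*(-178 + I*√2)/17) = 13384*I*√2*(-178 + I*√2)/17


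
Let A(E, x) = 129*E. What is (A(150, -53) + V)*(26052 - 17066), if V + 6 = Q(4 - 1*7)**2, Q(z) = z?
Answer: 173906058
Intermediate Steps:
V = 3 (V = -6 + (4 - 1*7)**2 = -6 + (4 - 7)**2 = -6 + (-3)**2 = -6 + 9 = 3)
(A(150, -53) + V)*(26052 - 17066) = (129*150 + 3)*(26052 - 17066) = (19350 + 3)*8986 = 19353*8986 = 173906058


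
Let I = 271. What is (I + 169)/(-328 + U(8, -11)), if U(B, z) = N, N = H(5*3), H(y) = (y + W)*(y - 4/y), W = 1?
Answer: -825/173 ≈ -4.7688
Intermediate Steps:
H(y) = (1 + y)*(y - 4/y) (H(y) = (y + 1)*(y - 4/y) = (1 + y)*(y - 4/y))
N = 3536/15 (N = -4 + 5*3 + (5*3)² - 4/(5*3) = -4 + 15 + 15² - 4/15 = -4 + 15 + 225 - 4*1/15 = -4 + 15 + 225 - 4/15 = 3536/15 ≈ 235.73)
U(B, z) = 3536/15
(I + 169)/(-328 + U(8, -11)) = (271 + 169)/(-328 + 3536/15) = 440/(-1384/15) = 440*(-15/1384) = -825/173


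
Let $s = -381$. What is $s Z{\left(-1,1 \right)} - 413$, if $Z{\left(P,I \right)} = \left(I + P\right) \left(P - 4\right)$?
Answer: $-413$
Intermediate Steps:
$Z{\left(P,I \right)} = \left(-4 + P\right) \left(I + P\right)$ ($Z{\left(P,I \right)} = \left(I + P\right) \left(-4 + P\right) = \left(-4 + P\right) \left(I + P\right)$)
$s Z{\left(-1,1 \right)} - 413 = - 381 \left(\left(-1\right)^{2} - 4 - -4 + 1 \left(-1\right)\right) - 413 = - 381 \left(1 - 4 + 4 - 1\right) - 413 = \left(-381\right) 0 - 413 = 0 - 413 = -413$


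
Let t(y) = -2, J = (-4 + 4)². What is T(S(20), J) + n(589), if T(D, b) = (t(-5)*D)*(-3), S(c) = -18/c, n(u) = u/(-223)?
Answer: -8966/1115 ≈ -8.0413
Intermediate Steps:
J = 0 (J = 0² = 0)
n(u) = -u/223 (n(u) = u*(-1/223) = -u/223)
T(D, b) = 6*D (T(D, b) = -2*D*(-3) = 6*D)
T(S(20), J) + n(589) = 6*(-18/20) - 1/223*589 = 6*(-18*1/20) - 589/223 = 6*(-9/10) - 589/223 = -27/5 - 589/223 = -8966/1115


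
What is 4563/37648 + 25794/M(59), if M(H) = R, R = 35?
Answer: 74711709/101360 ≈ 737.09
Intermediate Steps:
M(H) = 35
4563/37648 + 25794/M(59) = 4563/37648 + 25794/35 = 4563*(1/37648) + 25794*(1/35) = 351/2896 + 25794/35 = 74711709/101360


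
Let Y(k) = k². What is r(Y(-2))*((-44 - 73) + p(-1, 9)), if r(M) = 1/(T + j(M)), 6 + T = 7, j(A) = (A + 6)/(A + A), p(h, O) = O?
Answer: -48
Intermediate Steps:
j(A) = (6 + A)/(2*A) (j(A) = (6 + A)/((2*A)) = (6 + A)*(1/(2*A)) = (6 + A)/(2*A))
T = 1 (T = -6 + 7 = 1)
r(M) = 1/(1 + (6 + M)/(2*M))
r(Y(-2))*((-44 - 73) + p(-1, 9)) = ((⅔)*(-2)²/(2 + (-2)²))*((-44 - 73) + 9) = ((⅔)*4/(2 + 4))*(-117 + 9) = ((⅔)*4/6)*(-108) = ((⅔)*4*(⅙))*(-108) = (4/9)*(-108) = -48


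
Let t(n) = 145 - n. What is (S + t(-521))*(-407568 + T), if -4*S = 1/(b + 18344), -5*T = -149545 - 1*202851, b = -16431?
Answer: -2147352990391/9565 ≈ -2.2450e+8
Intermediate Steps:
T = 352396/5 (T = -(-149545 - 1*202851)/5 = -(-149545 - 202851)/5 = -⅕*(-352396) = 352396/5 ≈ 70479.)
S = -1/7652 (S = -1/(4*(-16431 + 18344)) = -¼/1913 = -¼*1/1913 = -1/7652 ≈ -0.00013068)
(S + t(-521))*(-407568 + T) = (-1/7652 + (145 - 1*(-521)))*(-407568 + 352396/5) = (-1/7652 + (145 + 521))*(-1685444/5) = (-1/7652 + 666)*(-1685444/5) = (5096231/7652)*(-1685444/5) = -2147352990391/9565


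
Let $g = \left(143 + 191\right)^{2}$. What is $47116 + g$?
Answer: $158672$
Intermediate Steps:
$g = 111556$ ($g = 334^{2} = 111556$)
$47116 + g = 47116 + 111556 = 158672$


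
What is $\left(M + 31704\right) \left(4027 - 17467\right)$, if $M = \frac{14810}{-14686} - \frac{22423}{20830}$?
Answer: $- \frac{930999665956032}{2185067} \approx -4.2607 \cdot 10^{8}$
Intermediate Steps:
$M = - \frac{318898239}{152954690}$ ($M = 14810 \left(- \frac{1}{14686}\right) - \frac{22423}{20830} = - \frac{7405}{7343} - \frac{22423}{20830} = - \frac{318898239}{152954690} \approx -2.0849$)
$\left(M + 31704\right) \left(4027 - 17467\right) = \left(- \frac{318898239}{152954690} + 31704\right) \left(4027 - 17467\right) = \frac{4848956593521 \left(4027 - 17467\right)}{152954690} = \frac{4848956593521}{152954690} \left(-13440\right) = - \frac{930999665956032}{2185067}$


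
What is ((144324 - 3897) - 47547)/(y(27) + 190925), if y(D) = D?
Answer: 11610/23869 ≈ 0.48640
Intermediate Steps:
((144324 - 3897) - 47547)/(y(27) + 190925) = ((144324 - 3897) - 47547)/(27 + 190925) = (140427 - 47547)/190952 = 92880*(1/190952) = 11610/23869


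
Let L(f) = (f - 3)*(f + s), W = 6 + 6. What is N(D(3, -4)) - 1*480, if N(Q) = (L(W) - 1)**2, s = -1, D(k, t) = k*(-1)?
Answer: 9124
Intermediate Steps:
D(k, t) = -k
W = 12
L(f) = (-1 + f)*(-3 + f) (L(f) = (f - 3)*(f - 1) = (-3 + f)*(-1 + f) = (-1 + f)*(-3 + f))
N(Q) = 9604 (N(Q) = ((3 + 12**2 - 4*12) - 1)**2 = ((3 + 144 - 48) - 1)**2 = (99 - 1)**2 = 98**2 = 9604)
N(D(3, -4)) - 1*480 = 9604 - 1*480 = 9604 - 480 = 9124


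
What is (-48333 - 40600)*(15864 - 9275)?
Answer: -585979537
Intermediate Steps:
(-48333 - 40600)*(15864 - 9275) = -88933*6589 = -585979537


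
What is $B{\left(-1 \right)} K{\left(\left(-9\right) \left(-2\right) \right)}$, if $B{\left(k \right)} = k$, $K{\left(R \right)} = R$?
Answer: $-18$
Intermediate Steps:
$B{\left(-1 \right)} K{\left(\left(-9\right) \left(-2\right) \right)} = - \left(-9\right) \left(-2\right) = \left(-1\right) 18 = -18$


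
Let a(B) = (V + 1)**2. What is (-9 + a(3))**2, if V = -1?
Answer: 81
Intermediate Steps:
a(B) = 0 (a(B) = (-1 + 1)**2 = 0**2 = 0)
(-9 + a(3))**2 = (-9 + 0)**2 = (-9)**2 = 81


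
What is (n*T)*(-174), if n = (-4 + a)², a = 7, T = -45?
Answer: 70470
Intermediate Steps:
n = 9 (n = (-4 + 7)² = 3² = 9)
(n*T)*(-174) = (9*(-45))*(-174) = -405*(-174) = 70470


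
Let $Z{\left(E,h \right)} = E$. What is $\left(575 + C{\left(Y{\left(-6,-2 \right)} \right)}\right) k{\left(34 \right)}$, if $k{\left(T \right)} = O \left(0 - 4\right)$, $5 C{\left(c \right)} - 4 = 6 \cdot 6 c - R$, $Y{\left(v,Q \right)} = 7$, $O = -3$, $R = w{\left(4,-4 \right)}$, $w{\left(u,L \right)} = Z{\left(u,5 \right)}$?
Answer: $\frac{37524}{5} \approx 7504.8$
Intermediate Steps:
$w{\left(u,L \right)} = u$
$R = 4$
$C{\left(c \right)} = \frac{36 c}{5}$ ($C{\left(c \right)} = \frac{4}{5} + \frac{6 \cdot 6 c - 4}{5} = \frac{4}{5} + \frac{36 c - 4}{5} = \frac{4}{5} + \frac{-4 + 36 c}{5} = \frac{4}{5} + \left(- \frac{4}{5} + \frac{36 c}{5}\right) = \frac{36 c}{5}$)
$k{\left(T \right)} = 12$ ($k{\left(T \right)} = - 3 \left(0 - 4\right) = \left(-3\right) \left(-4\right) = 12$)
$\left(575 + C{\left(Y{\left(-6,-2 \right)} \right)}\right) k{\left(34 \right)} = \left(575 + \frac{36}{5} \cdot 7\right) 12 = \left(575 + \frac{252}{5}\right) 12 = \frac{3127}{5} \cdot 12 = \frac{37524}{5}$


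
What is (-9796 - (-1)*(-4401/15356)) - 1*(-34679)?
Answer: 382098947/15356 ≈ 24883.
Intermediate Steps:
(-9796 - (-1)*(-4401/15356)) - 1*(-34679) = (-9796 - (-1)*(-4401*1/15356)) + 34679 = (-9796 - (-1)*(-4401)/15356) + 34679 = (-9796 - 1*4401/15356) + 34679 = (-9796 - 4401/15356) + 34679 = -150431777/15356 + 34679 = 382098947/15356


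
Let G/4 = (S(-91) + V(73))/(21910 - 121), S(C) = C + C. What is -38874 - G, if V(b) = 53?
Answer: -282341690/7263 ≈ -38874.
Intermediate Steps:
S(C) = 2*C
G = -172/7263 (G = 4*((2*(-91) + 53)/(21910 - 121)) = 4*((-182 + 53)/21789) = 4*(-129*1/21789) = 4*(-43/7263) = -172/7263 ≈ -0.023682)
-38874 - G = -38874 - 1*(-172/7263) = -38874 + 172/7263 = -282341690/7263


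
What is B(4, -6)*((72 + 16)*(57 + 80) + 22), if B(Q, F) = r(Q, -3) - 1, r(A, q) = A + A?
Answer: 84546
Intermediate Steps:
r(A, q) = 2*A
B(Q, F) = -1 + 2*Q (B(Q, F) = 2*Q - 1 = -1 + 2*Q)
B(4, -6)*((72 + 16)*(57 + 80) + 22) = (-1 + 2*4)*((72 + 16)*(57 + 80) + 22) = (-1 + 8)*(88*137 + 22) = 7*(12056 + 22) = 7*12078 = 84546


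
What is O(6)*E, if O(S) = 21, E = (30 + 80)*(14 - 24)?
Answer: -23100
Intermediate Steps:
E = -1100 (E = 110*(-10) = -1100)
O(6)*E = 21*(-1100) = -23100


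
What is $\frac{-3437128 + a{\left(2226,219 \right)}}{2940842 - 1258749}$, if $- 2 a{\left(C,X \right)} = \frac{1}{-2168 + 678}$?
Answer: $- \frac{10242641439}{5012637140} \approx -2.0434$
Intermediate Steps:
$a{\left(C,X \right)} = \frac{1}{2980}$ ($a{\left(C,X \right)} = - \frac{1}{2 \left(-2168 + 678\right)} = - \frac{1}{2 \left(-1490\right)} = \left(- \frac{1}{2}\right) \left(- \frac{1}{1490}\right) = \frac{1}{2980}$)
$\frac{-3437128 + a{\left(2226,219 \right)}}{2940842 - 1258749} = \frac{-3437128 + \frac{1}{2980}}{2940842 - 1258749} = - \frac{10242641439}{2980 \cdot 1682093} = \left(- \frac{10242641439}{2980}\right) \frac{1}{1682093} = - \frac{10242641439}{5012637140}$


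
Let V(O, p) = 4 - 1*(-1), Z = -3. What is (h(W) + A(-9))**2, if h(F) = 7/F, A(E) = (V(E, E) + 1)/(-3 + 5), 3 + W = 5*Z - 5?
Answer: 3844/529 ≈ 7.2665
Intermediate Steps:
V(O, p) = 5 (V(O, p) = 4 + 1 = 5)
W = -23 (W = -3 + (5*(-3) - 5) = -3 + (-15 - 5) = -3 - 20 = -23)
A(E) = 3 (A(E) = (5 + 1)/(-3 + 5) = 6/2 = 6*(1/2) = 3)
(h(W) + A(-9))**2 = (7/(-23) + 3)**2 = (7*(-1/23) + 3)**2 = (-7/23 + 3)**2 = (62/23)**2 = 3844/529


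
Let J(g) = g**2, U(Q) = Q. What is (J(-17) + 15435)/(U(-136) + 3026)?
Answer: 7862/1445 ≈ 5.4408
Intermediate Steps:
(J(-17) + 15435)/(U(-136) + 3026) = ((-17)**2 + 15435)/(-136 + 3026) = (289 + 15435)/2890 = 15724*(1/2890) = 7862/1445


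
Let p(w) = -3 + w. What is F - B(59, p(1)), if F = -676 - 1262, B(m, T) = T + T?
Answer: -1934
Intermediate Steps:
B(m, T) = 2*T
F = -1938
F - B(59, p(1)) = -1938 - 2*(-3 + 1) = -1938 - 2*(-2) = -1938 - 1*(-4) = -1938 + 4 = -1934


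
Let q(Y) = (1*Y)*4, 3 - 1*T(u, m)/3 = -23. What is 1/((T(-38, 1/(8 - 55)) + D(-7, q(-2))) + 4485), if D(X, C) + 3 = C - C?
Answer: 1/4560 ≈ 0.00021930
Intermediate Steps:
T(u, m) = 78 (T(u, m) = 9 - 3*(-23) = 9 + 69 = 78)
q(Y) = 4*Y (q(Y) = Y*4 = 4*Y)
D(X, C) = -3 (D(X, C) = -3 + (C - C) = -3 + 0 = -3)
1/((T(-38, 1/(8 - 55)) + D(-7, q(-2))) + 4485) = 1/((78 - 3) + 4485) = 1/(75 + 4485) = 1/4560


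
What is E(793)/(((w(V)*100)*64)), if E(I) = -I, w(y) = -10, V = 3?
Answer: 793/64000 ≈ 0.012391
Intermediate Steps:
E(793)/(((w(V)*100)*64)) = (-1*793)/((-10*100*64)) = -793/((-1000*64)) = -793/(-64000) = -793*(-1/64000) = 793/64000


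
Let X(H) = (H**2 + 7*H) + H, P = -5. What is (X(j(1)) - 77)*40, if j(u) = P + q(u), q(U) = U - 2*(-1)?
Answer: -3560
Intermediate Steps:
q(U) = 2 + U (q(U) = U + 2 = 2 + U)
j(u) = -3 + u (j(u) = -5 + (2 + u) = -3 + u)
X(H) = H**2 + 8*H
(X(j(1)) - 77)*40 = ((-3 + 1)*(8 + (-3 + 1)) - 77)*40 = (-2*(8 - 2) - 77)*40 = (-2*6 - 77)*40 = (-12 - 77)*40 = -89*40 = -3560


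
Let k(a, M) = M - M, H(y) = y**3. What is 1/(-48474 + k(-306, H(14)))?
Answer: -1/48474 ≈ -2.0630e-5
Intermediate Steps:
k(a, M) = 0
1/(-48474 + k(-306, H(14))) = 1/(-48474 + 0) = 1/(-48474) = -1/48474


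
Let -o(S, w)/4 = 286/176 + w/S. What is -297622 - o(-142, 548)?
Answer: -42263593/142 ≈ -2.9763e+5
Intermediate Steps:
o(S, w) = -13/2 - 4*w/S (o(S, w) = -4*(286/176 + w/S) = -4*(286*(1/176) + w/S) = -4*(13/8 + w/S) = -13/2 - 4*w/S)
-297622 - o(-142, 548) = -297622 - (-13/2 - 4*548/(-142)) = -297622 - (-13/2 - 4*548*(-1/142)) = -297622 - (-13/2 + 1096/71) = -297622 - 1*1269/142 = -297622 - 1269/142 = -42263593/142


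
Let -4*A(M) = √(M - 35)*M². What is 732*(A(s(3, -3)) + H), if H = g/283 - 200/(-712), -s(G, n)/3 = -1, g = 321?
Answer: 26091408/25187 - 6588*I*√2 ≈ 1035.9 - 9316.8*I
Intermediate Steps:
s(G, n) = 3 (s(G, n) = -3*(-1) = 3)
A(M) = -M²*√(-35 + M)/4 (A(M) = -√(M - 35)*M²/4 = -√(-35 + M)*M²/4 = -M²*√(-35 + M)/4)
H = 35644/25187 (H = 321/283 - 200/(-712) = 321*(1/283) - 200*(-1/712) = 321/283 + 25/89 = 35644/25187 ≈ 1.4152)
732*(A(s(3, -3)) + H) = 732*(-¼*3²*√(-35 + 3) + 35644/25187) = 732*(-¼*9*√(-32) + 35644/25187) = 732*(-¼*9*4*I*√2 + 35644/25187) = 732*(-9*I*√2 + 35644/25187) = 732*(35644/25187 - 9*I*√2) = 26091408/25187 - 6588*I*√2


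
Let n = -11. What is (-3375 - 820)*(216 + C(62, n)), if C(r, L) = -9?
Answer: -868365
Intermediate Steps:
(-3375 - 820)*(216 + C(62, n)) = (-3375 - 820)*(216 - 9) = -4195*207 = -868365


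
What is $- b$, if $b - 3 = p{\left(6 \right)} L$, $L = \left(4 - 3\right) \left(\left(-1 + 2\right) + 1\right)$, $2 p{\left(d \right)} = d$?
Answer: $-9$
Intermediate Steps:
$p{\left(d \right)} = \frac{d}{2}$
$L = 2$ ($L = 1 \left(1 + 1\right) = 1 \cdot 2 = 2$)
$b = 9$ ($b = 3 + \frac{1}{2} \cdot 6 \cdot 2 = 3 + 3 \cdot 2 = 3 + 6 = 9$)
$- b = \left(-1\right) 9 = -9$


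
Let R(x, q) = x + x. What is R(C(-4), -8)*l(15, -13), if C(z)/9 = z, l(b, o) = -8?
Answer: 576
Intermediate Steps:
C(z) = 9*z
R(x, q) = 2*x
R(C(-4), -8)*l(15, -13) = (2*(9*(-4)))*(-8) = (2*(-36))*(-8) = -72*(-8) = 576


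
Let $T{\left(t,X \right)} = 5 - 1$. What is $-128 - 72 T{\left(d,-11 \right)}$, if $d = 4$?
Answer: $-416$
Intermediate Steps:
$T{\left(t,X \right)} = 4$
$-128 - 72 T{\left(d,-11 \right)} = -128 - 288 = -416$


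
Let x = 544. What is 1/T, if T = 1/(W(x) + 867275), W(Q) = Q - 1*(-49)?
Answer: 867868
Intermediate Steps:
W(Q) = 49 + Q (W(Q) = Q + 49 = 49 + Q)
T = 1/867868 (T = 1/((49 + 544) + 867275) = 1/(593 + 867275) = 1/867868 ≈ 1.1522e-6)
1/T = 1/(1/867868) = 867868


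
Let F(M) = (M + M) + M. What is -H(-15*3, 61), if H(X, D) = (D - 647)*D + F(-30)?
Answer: 35836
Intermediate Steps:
F(M) = 3*M (F(M) = 2*M + M = 3*M)
H(X, D) = -90 + D*(-647 + D) (H(X, D) = (D - 647)*D + 3*(-30) = (-647 + D)*D - 90 = D*(-647 + D) - 90 = -90 + D*(-647 + D))
-H(-15*3, 61) = -(-90 + 61**2 - 647*61) = -(-90 + 3721 - 39467) = -1*(-35836) = 35836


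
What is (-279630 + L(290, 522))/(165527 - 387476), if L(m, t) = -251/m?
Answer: 81092951/64365210 ≈ 1.2599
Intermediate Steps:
(-279630 + L(290, 522))/(165527 - 387476) = (-279630 - 251/290)/(165527 - 387476) = (-279630 - 251*1/290)/(-221949) = (-279630 - 251/290)*(-1/221949) = -81092951/290*(-1/221949) = 81092951/64365210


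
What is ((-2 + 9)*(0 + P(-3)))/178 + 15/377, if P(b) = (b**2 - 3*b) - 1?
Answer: 47533/67106 ≈ 0.70833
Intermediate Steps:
P(b) = -1 + b**2 - 3*b
((-2 + 9)*(0 + P(-3)))/178 + 15/377 = ((-2 + 9)*(0 + (-1 + (-3)**2 - 3*(-3))))/178 + 15/377 = (7*(0 + (-1 + 9 + 9)))*(1/178) + 15*(1/377) = (7*(0 + 17))*(1/178) + 15/377 = (7*17)*(1/178) + 15/377 = 119*(1/178) + 15/377 = 119/178 + 15/377 = 47533/67106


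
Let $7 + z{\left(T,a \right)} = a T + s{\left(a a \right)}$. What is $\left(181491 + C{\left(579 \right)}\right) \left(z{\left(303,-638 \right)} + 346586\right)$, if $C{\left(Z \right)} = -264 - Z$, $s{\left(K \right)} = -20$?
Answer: $27683402760$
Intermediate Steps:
$z{\left(T,a \right)} = -27 + T a$ ($z{\left(T,a \right)} = -7 + \left(a T - 20\right) = -7 + \left(T a - 20\right) = -7 + \left(-20 + T a\right) = -27 + T a$)
$\left(181491 + C{\left(579 \right)}\right) \left(z{\left(303,-638 \right)} + 346586\right) = \left(181491 - 843\right) \left(\left(-27 + 303 \left(-638\right)\right) + 346586\right) = \left(181491 - 843\right) \left(\left(-27 - 193314\right) + 346586\right) = \left(181491 - 843\right) \left(-193341 + 346586\right) = 180648 \cdot 153245 = 27683402760$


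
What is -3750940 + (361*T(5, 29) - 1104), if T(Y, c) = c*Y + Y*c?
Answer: -3647354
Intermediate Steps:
T(Y, c) = 2*Y*c (T(Y, c) = Y*c + Y*c = 2*Y*c)
-3750940 + (361*T(5, 29) - 1104) = -3750940 + (361*(2*5*29) - 1104) = -3750940 + (361*290 - 1104) = -3750940 + (104690 - 1104) = -3750940 + 103586 = -3647354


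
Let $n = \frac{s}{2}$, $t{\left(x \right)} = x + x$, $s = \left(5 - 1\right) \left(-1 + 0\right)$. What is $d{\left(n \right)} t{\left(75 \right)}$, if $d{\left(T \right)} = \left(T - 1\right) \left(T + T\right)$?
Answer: $1800$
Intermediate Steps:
$s = -4$ ($s = 4 \left(-1\right) = -4$)
$t{\left(x \right)} = 2 x$
$n = -2$ ($n = - \frac{4}{2} = \left(-4\right) \frac{1}{2} = -2$)
$d{\left(T \right)} = 2 T \left(-1 + T\right)$ ($d{\left(T \right)} = \left(-1 + T\right) 2 T = 2 T \left(-1 + T\right)$)
$d{\left(n \right)} t{\left(75 \right)} = 2 \left(-2\right) \left(-1 - 2\right) 2 \cdot 75 = 2 \left(-2\right) \left(-3\right) 150 = 12 \cdot 150 = 1800$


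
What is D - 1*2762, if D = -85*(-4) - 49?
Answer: -2471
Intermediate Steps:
D = 291 (D = 340 - 49 = 291)
D - 1*2762 = 291 - 1*2762 = 291 - 2762 = -2471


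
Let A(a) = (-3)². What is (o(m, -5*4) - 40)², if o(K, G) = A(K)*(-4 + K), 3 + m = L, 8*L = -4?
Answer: 46225/4 ≈ 11556.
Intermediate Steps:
A(a) = 9
L = -½ (L = (⅛)*(-4) = -½ ≈ -0.50000)
m = -7/2 (m = -3 - ½ = -7/2 ≈ -3.5000)
o(K, G) = -36 + 9*K (o(K, G) = 9*(-4 + K) = -36 + 9*K)
(o(m, -5*4) - 40)² = ((-36 + 9*(-7/2)) - 40)² = ((-36 - 63/2) - 40)² = (-135/2 - 40)² = (-215/2)² = 46225/4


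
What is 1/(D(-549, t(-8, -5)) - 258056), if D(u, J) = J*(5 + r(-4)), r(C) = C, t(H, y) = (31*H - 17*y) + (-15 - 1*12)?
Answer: -1/258246 ≈ -3.8723e-6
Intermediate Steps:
t(H, y) = -27 - 17*y + 31*H (t(H, y) = (-17*y + 31*H) + (-15 - 12) = (-17*y + 31*H) - 27 = -27 - 17*y + 31*H)
D(u, J) = J (D(u, J) = J*(5 - 4) = J*1 = J)
1/(D(-549, t(-8, -5)) - 258056) = 1/((-27 - 17*(-5) + 31*(-8)) - 258056) = 1/((-27 + 85 - 248) - 258056) = 1/(-190 - 258056) = 1/(-258246) = -1/258246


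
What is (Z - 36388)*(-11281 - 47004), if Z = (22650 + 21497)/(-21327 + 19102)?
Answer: 944303809679/445 ≈ 2.1220e+9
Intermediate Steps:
Z = -44147/2225 (Z = 44147/(-2225) = 44147*(-1/2225) = -44147/2225 ≈ -19.841)
(Z - 36388)*(-11281 - 47004) = (-44147/2225 - 36388)*(-11281 - 47004) = -81007447/2225*(-58285) = 944303809679/445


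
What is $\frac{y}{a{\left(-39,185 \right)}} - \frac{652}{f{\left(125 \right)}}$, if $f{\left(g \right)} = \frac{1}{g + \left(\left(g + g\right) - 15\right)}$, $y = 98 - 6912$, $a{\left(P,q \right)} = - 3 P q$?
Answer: $- \frac{5080521214}{21645} \approx -2.3472 \cdot 10^{5}$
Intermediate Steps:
$a{\left(P,q \right)} = - 3 P q$
$y = -6814$ ($y = 98 - 6912 = -6814$)
$f{\left(g \right)} = \frac{1}{-15 + 3 g}$ ($f{\left(g \right)} = \frac{1}{g + \left(2 g - 15\right)} = \frac{1}{g + \left(-15 + 2 g\right)} = \frac{1}{-15 + 3 g}$)
$\frac{y}{a{\left(-39,185 \right)}} - \frac{652}{f{\left(125 \right)}} = - \frac{6814}{\left(-3\right) \left(-39\right) 185} - \frac{652}{\frac{1}{3} \frac{1}{-5 + 125}} = - \frac{6814}{21645} - \frac{652}{\frac{1}{3} \cdot \frac{1}{120}} = \left(-6814\right) \frac{1}{21645} - \frac{652}{\frac{1}{3} \cdot \frac{1}{120}} = - \frac{6814}{21645} - 652 \frac{1}{\frac{1}{360}} = - \frac{6814}{21645} - 234720 = - \frac{5080521214}{21645}$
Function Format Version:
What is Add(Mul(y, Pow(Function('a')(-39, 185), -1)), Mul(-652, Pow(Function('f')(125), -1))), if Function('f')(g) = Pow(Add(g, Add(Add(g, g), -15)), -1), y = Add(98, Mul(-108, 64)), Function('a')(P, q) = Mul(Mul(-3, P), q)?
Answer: Rational(-5080521214, 21645) ≈ -2.3472e+5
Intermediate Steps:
Function('a')(P, q) = Mul(-3, P, q)
y = -6814 (y = Add(98, -6912) = -6814)
Function('f')(g) = Pow(Add(-15, Mul(3, g)), -1) (Function('f')(g) = Pow(Add(g, Add(Mul(2, g), -15)), -1) = Pow(Add(g, Add(-15, Mul(2, g))), -1) = Pow(Add(-15, Mul(3, g)), -1))
Add(Mul(y, Pow(Function('a')(-39, 185), -1)), Mul(-652, Pow(Function('f')(125), -1))) = Add(Mul(-6814, Pow(Mul(-3, -39, 185), -1)), Mul(-652, Pow(Mul(Rational(1, 3), Pow(Add(-5, 125), -1)), -1))) = Add(Mul(-6814, Pow(21645, -1)), Mul(-652, Pow(Mul(Rational(1, 3), Pow(120, -1)), -1))) = Add(Mul(-6814, Rational(1, 21645)), Mul(-652, Pow(Mul(Rational(1, 3), Rational(1, 120)), -1))) = Add(Rational(-6814, 21645), Mul(-652, Pow(Rational(1, 360), -1))) = Add(Rational(-6814, 21645), Mul(-652, 360)) = Add(Rational(-6814, 21645), -234720) = Rational(-5080521214, 21645)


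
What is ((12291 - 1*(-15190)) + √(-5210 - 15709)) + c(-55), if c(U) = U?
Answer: 27426 + I*√20919 ≈ 27426.0 + 144.63*I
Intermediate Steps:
((12291 - 1*(-15190)) + √(-5210 - 15709)) + c(-55) = ((12291 - 1*(-15190)) + √(-5210 - 15709)) - 55 = ((12291 + 15190) + √(-20919)) - 55 = (27481 + I*√20919) - 55 = 27426 + I*√20919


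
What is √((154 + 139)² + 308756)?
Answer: 3*√43845 ≈ 628.18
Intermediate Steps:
√((154 + 139)² + 308756) = √(293² + 308756) = √(85849 + 308756) = √394605 = 3*√43845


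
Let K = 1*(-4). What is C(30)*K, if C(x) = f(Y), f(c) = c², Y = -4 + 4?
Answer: 0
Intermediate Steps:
Y = 0
C(x) = 0 (C(x) = 0² = 0)
K = -4
C(30)*K = 0*(-4) = 0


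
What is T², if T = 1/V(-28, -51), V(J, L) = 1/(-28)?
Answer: 784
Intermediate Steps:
V(J, L) = -1/28
T = -28 (T = 1/(-1/28) = -28)
T² = (-28)² = 784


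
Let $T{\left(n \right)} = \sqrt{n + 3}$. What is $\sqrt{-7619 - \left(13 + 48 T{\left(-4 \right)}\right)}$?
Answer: $4 \sqrt{-477 - 3 i} \approx 0.27472 - 87.362 i$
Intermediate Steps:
$T{\left(n \right)} = \sqrt{3 + n}$
$\sqrt{-7619 - \left(13 + 48 T{\left(-4 \right)}\right)} = \sqrt{-7619 + \left(- 48 \sqrt{3 - 4} + \left(-13 + 0\right)\right)} = \sqrt{-7619 - \left(13 + 48 \sqrt{-1}\right)} = \sqrt{-7619 - \left(13 + 48 i\right)} = \sqrt{-7632 - 48 i}$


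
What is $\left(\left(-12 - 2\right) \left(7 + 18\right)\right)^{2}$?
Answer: $122500$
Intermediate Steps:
$\left(\left(-12 - 2\right) \left(7 + 18\right)\right)^{2} = \left(\left(-14\right) 25\right)^{2} = \left(-350\right)^{2} = 122500$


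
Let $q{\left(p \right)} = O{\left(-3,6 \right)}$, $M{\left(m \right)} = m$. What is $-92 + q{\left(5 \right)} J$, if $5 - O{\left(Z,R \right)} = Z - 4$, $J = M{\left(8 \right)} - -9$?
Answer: $112$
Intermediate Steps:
$J = 17$ ($J = 8 - -9 = 8 + 9 = 17$)
$O{\left(Z,R \right)} = 9 - Z$ ($O{\left(Z,R \right)} = 5 - \left(Z - 4\right) = 5 - \left(-4 + Z\right) = 9 - Z$)
$q{\left(p \right)} = 12$ ($q{\left(p \right)} = 9 - -3 = 9 + 3 = 12$)
$-92 + q{\left(5 \right)} J = -92 + 12 \cdot 17 = -92 + 204 = 112$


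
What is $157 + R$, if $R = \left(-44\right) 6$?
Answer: $-107$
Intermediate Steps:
$R = -264$
$157 + R = 157 - 264 = -107$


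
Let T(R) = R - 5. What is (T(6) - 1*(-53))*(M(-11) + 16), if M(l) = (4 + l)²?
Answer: 3510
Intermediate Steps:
T(R) = -5 + R
(T(6) - 1*(-53))*(M(-11) + 16) = ((-5 + 6) - 1*(-53))*((4 - 11)² + 16) = (1 + 53)*((-7)² + 16) = 54*(49 + 16) = 54*65 = 3510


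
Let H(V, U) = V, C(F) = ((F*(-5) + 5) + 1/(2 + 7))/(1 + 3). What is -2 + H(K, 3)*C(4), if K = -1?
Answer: 31/18 ≈ 1.7222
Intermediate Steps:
C(F) = 23/18 - 5*F/4 (C(F) = ((-5*F + 5) + 1/9)/4 = ((5 - 5*F) + ⅑)*(¼) = (46/9 - 5*F)*(¼) = 23/18 - 5*F/4)
-2 + H(K, 3)*C(4) = -2 - (23/18 - 5/4*4) = -2 - (23/18 - 5) = -2 - 1*(-67/18) = -2 + 67/18 = 31/18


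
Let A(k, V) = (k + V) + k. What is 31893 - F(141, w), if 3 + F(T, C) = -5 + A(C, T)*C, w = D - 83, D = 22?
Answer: 33060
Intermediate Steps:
A(k, V) = V + 2*k (A(k, V) = (V + k) + k = V + 2*k)
w = -61 (w = 22 - 83 = -61)
F(T, C) = -8 + C*(T + 2*C) (F(T, C) = -3 + (-5 + (T + 2*C)*C) = -3 + (-5 + C*(T + 2*C)) = -8 + C*(T + 2*C))
31893 - F(141, w) = 31893 - (-8 - 61*(141 + 2*(-61))) = 31893 - (-8 - 61*(141 - 122)) = 31893 - (-8 - 61*19) = 31893 - (-8 - 1159) = 31893 - 1*(-1167) = 31893 + 1167 = 33060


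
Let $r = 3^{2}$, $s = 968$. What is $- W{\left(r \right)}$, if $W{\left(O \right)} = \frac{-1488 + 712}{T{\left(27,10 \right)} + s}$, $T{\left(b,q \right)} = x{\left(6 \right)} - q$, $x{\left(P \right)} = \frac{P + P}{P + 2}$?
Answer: $\frac{1552}{1919} \approx 0.80875$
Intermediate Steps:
$x{\left(P \right)} = \frac{2 P}{2 + P}$
$T{\left(b,q \right)} = \frac{3}{2} - q$ ($T{\left(b,q \right)} = 2 \cdot 6 \frac{1}{2 + 6} - q = 2 \cdot 6 \cdot \frac{1}{8} - q = \frac{3}{2} - q$)
$r = 9$
$W{\left(O \right)} = - \frac{1552}{1919}$ ($W{\left(O \right)} = \frac{-1488 + 712}{\left(\frac{3}{2} - 10\right) + 968} = - \frac{776}{\left(\frac{3}{2} - 10\right) + 968} = - \frac{776}{- \frac{17}{2} + 968} = - \frac{776}{\frac{1919}{2}} = \left(-776\right) \frac{2}{1919} = - \frac{1552}{1919}$)
$- W{\left(r \right)} = \left(-1\right) \left(- \frac{1552}{1919}\right) = \frac{1552}{1919}$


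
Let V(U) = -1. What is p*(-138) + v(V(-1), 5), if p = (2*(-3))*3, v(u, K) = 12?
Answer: 2496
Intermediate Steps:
p = -18 (p = -6*3 = -18)
p*(-138) + v(V(-1), 5) = -18*(-138) + 12 = 2484 + 12 = 2496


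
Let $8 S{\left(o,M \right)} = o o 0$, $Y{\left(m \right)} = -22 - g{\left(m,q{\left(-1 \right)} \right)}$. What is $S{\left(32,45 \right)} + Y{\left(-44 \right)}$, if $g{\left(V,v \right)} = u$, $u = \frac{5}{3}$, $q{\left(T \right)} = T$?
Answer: $- \frac{71}{3} \approx -23.667$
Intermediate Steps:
$u = \frac{5}{3}$ ($u = 5 \cdot \frac{1}{3} = \frac{5}{3} \approx 1.6667$)
$g{\left(V,v \right)} = \frac{5}{3}$
$Y{\left(m \right)} = - \frac{71}{3}$ ($Y{\left(m \right)} = -22 - \frac{5}{3} = - \frac{71}{3}$)
$S{\left(o,M \right)} = 0$ ($S{\left(o,M \right)} = \frac{o o 0}{8} = \frac{o^{2} \cdot 0}{8} = \frac{1}{8} \cdot 0 = 0$)
$S{\left(32,45 \right)} + Y{\left(-44 \right)} = 0 - \frac{71}{3} = - \frac{71}{3}$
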